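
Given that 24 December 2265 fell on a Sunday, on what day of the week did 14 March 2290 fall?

Day-of-year of December 24, 2265: 358.
Day-of-year of March 14, 2290: 73.
2265 has 365 days, so 365 − 358 = 7 days remain in 2265.
Full years 2266–2289: 18 common + 6 leap = 18×365 + 6×366 = 8766 days.
Total: 7 + 8766 + 73 = 8846 days.
8846 mod 7 = 5, so 5 days after Sunday is Friday.

Friday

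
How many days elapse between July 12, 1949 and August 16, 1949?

July 1949: 31 − 12 = 19 days remain.
August 1–16, 1949: 16 days.
Total: 19 + 16 = 35 days.

35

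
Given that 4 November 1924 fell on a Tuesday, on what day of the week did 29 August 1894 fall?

Wednesday

Count forward from the earlier date (August 29, 1894) to the later (November 4, 1924):
Day-of-year of August 29, 1894: 241.
Day-of-year of November 4, 1924: 309.
1894 has 365 days, so 365 − 241 = 124 days remain in 1894.
Full years 1895–1923: 23 common + 6 leap = 23×365 + 6×366 = 10591 days.
Total: 124 + 10591 + 309 = 11024 days.
11024 mod 7 = 6, so 6 days before Tuesday is Wednesday.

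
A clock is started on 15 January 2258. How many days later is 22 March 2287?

From January 15, 2258 to January 15, 2287: 29 years, of which 7 contain a Feb 29 — 22×365 + 7×366 = 10592 days.
January 2287: 31 − 15 = 16 days remain.
Then February 2287 (28): 28 days.
March 1–22, 2287: 22 days.
Residual: 66 days.
Total: 10658 days.

10658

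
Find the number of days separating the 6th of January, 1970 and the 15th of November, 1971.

678

January 6, 1970 → January 6, 1971: 365 days.
January 1971: 31 − 6 = 25 days remain.
Then 9 full months totalling 273 days.
November 1–15, 1971: 15 days.
Residual: 313 days.
Total: 678 days.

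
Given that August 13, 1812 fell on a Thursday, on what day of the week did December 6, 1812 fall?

Sunday

August 1812: 31 − 13 = 18 days remain.
Then September (30), October (31), November (30): 30 + 31 + 30 = 91 days.
December 1–6, 1812: 6 days.
Total: 18 + 91 + 6 = 115 days.
115 mod 7 = 3, so 3 days after Thursday is Sunday.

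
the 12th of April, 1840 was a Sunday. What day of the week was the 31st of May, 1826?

Wednesday

Count forward from the earlier date (May 31, 1826) to the later (April 12, 1840):
From May 31, 1826 to May 31, 1839: 13 years, of which 3 contain a Feb 29 — 10×365 + 3×366 = 4748 days.
May 1839: 31 − 31 = 0 days remain.
Then 10 full months totalling 305 days.
April 1–12, 1840: 12 days.
Residual: 317 days.
Total: 5065 days.
5065 mod 7 = 4, so 4 days before Sunday is Wednesday.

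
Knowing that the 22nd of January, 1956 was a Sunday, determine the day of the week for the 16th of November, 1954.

Count forward from the earlier date (November 16, 1954) to the later (January 22, 1956):
Day-of-year of November 16, 1954: 320.
Day-of-year of January 22, 1956: 22.
1954 has 365 days, so 365 − 320 = 45 days remain in 1954.
Full years: 1955: 365. Sum = 365.
Total: 45 + 365 + 22 = 432 days.
432 mod 7 = 5, so 5 days before Sunday is Tuesday.

Tuesday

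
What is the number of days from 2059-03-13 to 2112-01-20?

Day-of-year of March 13, 2059: 72.
Day-of-year of January 20, 2112: 20.
2059 has 365 days, so 365 − 72 = 293 days remain in 2059.
Full years 2060–2111: 40 common + 12 leap = 40×365 + 12×366 = 18992 days.
Total: 293 + 18992 + 20 = 19305 days.

19305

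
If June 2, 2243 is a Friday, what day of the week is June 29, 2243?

Thursday

Within June 2243: 29 − 2 = 27 days.
27 mod 7 = 6, so 6 days after Friday is Thursday.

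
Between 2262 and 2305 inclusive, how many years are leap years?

10

Years divisible by 4 in [2262, 2305]: 2264, 2268, 2272, 2276, 2280, 2284, 2288, 2292, 2296, 2300, 2304.
Of these, 2300 is divisible by 100 but not 400, so not leap.
Leap years: 11 − 1 = 10.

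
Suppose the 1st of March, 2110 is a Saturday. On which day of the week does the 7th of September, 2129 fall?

Wednesday

From March 1, 2110 to March 1, 2129: 19 years, of which 5 contain a Feb 29 — 14×365 + 5×366 = 6940 days.
March 2129: 31 − 1 = 30 days remain.
Then April (30), May (31), June (30), July (31), August (31): 30 + 31 + 30 + 31 + 31 = 153 days.
September 1–7, 2129: 7 days.
Residual: 190 days.
Total: 7130 days.
7130 mod 7 = 4, so 4 days after Saturday is Wednesday.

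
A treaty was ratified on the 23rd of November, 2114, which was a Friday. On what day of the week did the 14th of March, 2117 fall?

November 23, 2114 → November 23, 2115: 365 days.
November 23, 2115 → November 23, 2116: 366 days (2116 is a leap year).
November 2116: 30 − 23 = 7 days remain.
Then December (31), January (31), February 2117 (28): 31 + 31 + 28 = 90 days.
March 1–14, 2117: 14 days.
Residual: 111 days.
Total: 842 days.
842 mod 7 = 2, so 2 days after Friday is Sunday.

Sunday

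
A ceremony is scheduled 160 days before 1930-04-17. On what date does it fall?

1929-11-08

Count 160 days before April 17, 1930:
Day-of-year of November 8, 1929: 312.
Day-of-year of April 17, 1930: 107.
1929 has 365 days, so 365 − 312 = 53 days remain in 1929.
Total: 53 + 107 = 160 days.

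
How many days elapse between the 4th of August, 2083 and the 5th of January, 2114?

11111

From August 4, 2083 to August 4, 2113: 30 years, of which 7 contain a Feb 29 — 23×365 + 7×366 = 10957 days.
(2100 is not a leap year (divisible by 100 but not 400).)
August 2113: 31 − 4 = 27 days remain.
Then September (30), October (31), November (30), December (31): 30 + 31 + 30 + 31 = 122 days.
January 1–5, 2114: 5 days.
Residual: 154 days.
Total: 11111 days.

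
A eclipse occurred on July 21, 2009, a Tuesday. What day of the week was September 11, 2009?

Friday

July 2009: 31 − 21 = 10 days remain.
Then August (31): 31 days.
September 1–11, 2009: 11 days.
Total: 10 + 31 + 11 = 52 days.
52 mod 7 = 3, so 3 days after Tuesday is Friday.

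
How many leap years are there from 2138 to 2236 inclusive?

Years divisible by 4: 2140, 2144, …, 2236 — 25 in all.
Of these, 2200 is divisible by 100 but not 400, so not leap.
Leap years: 25 − 1 = 24.

24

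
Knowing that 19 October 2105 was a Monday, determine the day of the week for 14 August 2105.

Count forward from the earlier date (August 14, 2105) to the later (October 19, 2105):
August 2105: 31 − 14 = 17 days remain.
Then September (30): 30 days.
October 1–19, 2105: 19 days.
Total: 17 + 30 + 19 = 66 days.
66 mod 7 = 3, so 3 days before Monday is Friday.

Friday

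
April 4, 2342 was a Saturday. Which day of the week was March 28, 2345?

Day-of-year of April 4, 2342: 94.
Day-of-year of March 28, 2345: 87.
2342 has 365 days, so 365 − 94 = 271 days remain in 2342.
Full years: 2343: 365; 2344: 366. Sum = 731.
Total: 271 + 731 + 87 = 1089 days.
1089 mod 7 = 4, so 4 days after Saturday is Wednesday.

Wednesday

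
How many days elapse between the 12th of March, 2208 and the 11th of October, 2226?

6787

Day-of-year of March 12, 2208: 72.
Day-of-year of October 11, 2226: 284.
2208 has 366 days, so 366 − 72 = 294 days remain in 2208.
Full years 2209–2225: 13 common + 4 leap = 13×365 + 4×366 = 6209 days.
Total: 294 + 6209 + 284 = 6787 days.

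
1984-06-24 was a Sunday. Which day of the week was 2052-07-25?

Thursday

From June 24, 1984 to June 24, 2052: 68 years, of which 17 contain a Feb 29 — 51×365 + 17×366 = 24837 days.
(2000 is a leap year (divisible by 400).)
June 2052: 30 − 24 = 6 days remain.
July 1–25, 2052: 25 days.
Residual: 31 days.
Total: 24868 days.
24868 mod 7 = 4, so 4 days after Sunday is Thursday.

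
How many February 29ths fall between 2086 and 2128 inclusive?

10

Years divisible by 4 in [2086, 2128]: 2088, 2092, 2096, 2100, 2104, 2108, 2112, 2116, 2120, 2124, 2128.
Of these, 2100 is divisible by 100 but not 400, so not leap.
Leap years: 11 − 1 = 10.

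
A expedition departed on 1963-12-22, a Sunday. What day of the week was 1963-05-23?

Thursday

Count forward from the earlier date (May 23, 1963) to the later (December 22, 1963):
May 1963: 31 − 23 = 8 days remain.
Then June (30), July (31), August (31), September (30), October (31), November (30): 30 + 31 + 31 + 30 + 31 + 30 = 183 days.
December 1–22, 1963: 22 days.
Total: 8 + 183 + 22 = 213 days.
213 mod 7 = 3, so 3 days before Sunday is Thursday.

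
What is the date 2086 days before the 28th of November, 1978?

the 13th of March, 1973

Count 2086 days before November 28, 1978:
March 13, 1973 → March 13, 1974: 365 days.
March 13, 1974 → March 13, 1975: 365 days.
March 13, 1975 → March 13, 1976: 366 days (1976 is a leap year).
March 13, 1976 → March 13, 1977: 365 days.
March 13, 1977 → March 13, 1978: 365 days.
March 1978: 31 − 13 = 18 days remain.
Then April (30), May (31), June (30), July (31), August (31), September (30), October (31): 30 + 31 + 30 + 31 + 31 + 30 + 31 = 214 days.
November 1–28, 1978: 28 days.
Residual: 260 days.
Total: 2086 days.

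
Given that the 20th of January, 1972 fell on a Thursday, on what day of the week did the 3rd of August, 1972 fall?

Thursday

January 1972: 31 − 20 = 11 days remain.
Then February 1972 (29), March (31), April (30), May (31), June (30), July (31): 29 + 31 + 30 + 31 + 30 + 31 = 182 days.
August 1–3, 1972: 3 days.
Total: 11 + 182 + 3 = 196 days.
196 is a multiple of 7, so the 3rd of August, 1972 falls on the same weekday: Thursday.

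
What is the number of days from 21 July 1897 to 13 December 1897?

July 1897: 31 − 21 = 10 days remain.
Then August (31), September (30), October (31), November (30): 31 + 30 + 31 + 30 = 122 days.
December 1–13, 1897: 13 days.
Total: 10 + 122 + 13 = 145 days.

145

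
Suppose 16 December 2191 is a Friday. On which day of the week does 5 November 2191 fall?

Saturday

Count forward from the earlier date (November 5, 2191) to the later (December 16, 2191):
November 2191: 30 − 5 = 25 days remain.
December 1–16, 2191: 16 days.
Total: 25 + 16 = 41 days.
41 mod 7 = 6, so 6 days before Friday is Saturday.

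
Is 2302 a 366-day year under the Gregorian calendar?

2302 is not a leap year.

No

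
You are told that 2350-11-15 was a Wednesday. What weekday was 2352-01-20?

Sunday

Day-of-year of November 15, 2350: 319.
Day-of-year of January 20, 2352: 20.
2350 has 365 days, so 365 − 319 = 46 days remain in 2350.
Full years: 2351: 365. Sum = 365.
Total: 46 + 365 + 20 = 431 days.
431 mod 7 = 4, so 4 days after Wednesday is Sunday.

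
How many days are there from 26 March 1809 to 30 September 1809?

188

March 1809: 31 − 26 = 5 days remain.
Then April (30), May (31), June (30), July (31), August (31): 30 + 31 + 30 + 31 + 31 = 153 days.
September 1–30, 1809: 30 days.
Total: 5 + 153 + 30 = 188 days.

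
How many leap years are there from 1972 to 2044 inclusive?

Years divisible by 4: 1972, 1976, …, 2044 — 19 in all.
2000 is divisible by 400, so still leap.
No century exceptions apply. Count: 19.

19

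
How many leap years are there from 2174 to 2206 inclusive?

7

Years divisible by 4 in [2174, 2206]: 2176, 2180, 2184, 2188, 2192, 2196, 2200, 2204.
Of these, 2200 is divisible by 100 but not 400, so not leap.
Leap years: 8 − 1 = 7.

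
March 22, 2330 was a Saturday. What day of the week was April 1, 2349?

Friday

Day-of-year of March 22, 2330: 81.
Day-of-year of April 1, 2349: 91.
2330 has 365 days, so 365 − 81 = 284 days remain in 2330.
Full years 2331–2348: 13 common + 5 leap = 13×365 + 5×366 = 6575 days.
Total: 284 + 6575 + 91 = 6950 days.
6950 mod 7 = 6, so 6 days after Saturday is Friday.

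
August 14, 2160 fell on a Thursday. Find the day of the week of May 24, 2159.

Count forward from the earlier date (May 24, 2159) to the later (August 14, 2160):
May 2159: 31 − 24 = 7 days remain.
Then 14 full months totalling 427 days.
August 1–14, 2160: 14 days.
Total: 7 + 427 + 14 = 448 days.
448 is a multiple of 7, so May 24, 2159 falls on the same weekday: Thursday.

Thursday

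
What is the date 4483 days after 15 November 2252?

23 February 2265

Count 4483 days after November 15, 2252:
Day-of-year of November 15, 2252: 320.
Day-of-year of February 23, 2265: 54.
2252 has 366 days, so 366 − 320 = 46 days remain in 2252.
Full years 2253–2264: 9 common + 3 leap = 9×365 + 3×366 = 4383 days.
Total: 46 + 4383 + 54 = 4483 days.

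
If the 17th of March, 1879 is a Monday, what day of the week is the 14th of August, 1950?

Day-of-year of March 17, 1879: 76.
Day-of-year of August 14, 1950: 226.
1879 has 365 days, so 365 − 76 = 289 days remain in 1879.
Full years 1880–1949: 53 common + 17 leap = 53×365 + 17×366 = 25567 days.
Total: 289 + 25567 + 226 = 26082 days.
26082 is a multiple of 7, so the 14th of August, 1950 falls on the same weekday: Monday.

Monday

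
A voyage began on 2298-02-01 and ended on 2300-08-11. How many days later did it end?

921

Day-of-year of February 1, 2298: 32.
Day-of-year of August 11, 2300: 223.
2298 has 365 days, so 365 − 32 = 333 days remain in 2298.
Full years: 2299: 365. Sum = 365.
Total: 333 + 365 + 223 = 921 days.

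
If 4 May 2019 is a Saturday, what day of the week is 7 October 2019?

May 2019: 31 − 4 = 27 days remain.
Then June (30), July (31), August (31), September (30): 30 + 31 + 31 + 30 = 122 days.
October 1–7, 2019: 7 days.
Total: 27 + 122 + 7 = 156 days.
156 mod 7 = 2, so 2 days after Saturday is Monday.

Monday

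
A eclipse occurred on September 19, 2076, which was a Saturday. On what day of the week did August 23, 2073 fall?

Count forward from the earlier date (August 23, 2073) to the later (September 19, 2076):
August 23, 2073 → August 23, 2074: 365 days.
August 23, 2074 → August 23, 2075: 365 days.
August 23, 2075 → August 23, 2076: 366 days (2076 is a leap year).
August 2076: 31 − 23 = 8 days remain.
September 1–19, 2076: 19 days.
Residual: 27 days.
Total: 1123 days.
1123 mod 7 = 3, so 3 days before Saturday is Wednesday.

Wednesday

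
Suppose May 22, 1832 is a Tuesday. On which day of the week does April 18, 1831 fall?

Monday

Count forward from the earlier date (April 18, 1831) to the later (May 22, 1832):
April 1831: 30 − 18 = 12 days remain.
Then 12 full months totalling 366 days.
May 1–22, 1832: 22 days.
Total: 12 + 366 + 22 = 400 days.
400 mod 7 = 1, so 1 day before Tuesday is Monday.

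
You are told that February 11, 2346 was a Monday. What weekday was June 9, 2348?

Wednesday

Day-of-year of February 11, 2346: 42.
Day-of-year of June 9, 2348: 161.
2346 has 365 days, so 365 − 42 = 323 days remain in 2346.
Full years: 2347: 365. Sum = 365.
Total: 323 + 365 + 161 = 849 days.
849 mod 7 = 2, so 2 days after Monday is Wednesday.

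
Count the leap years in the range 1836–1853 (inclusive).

5

Years divisible by 4 in [1836, 1853]: 1836, 1840, 1844, 1848, 1852.
No century exceptions apply. Count: 5.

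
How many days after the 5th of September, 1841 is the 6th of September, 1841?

Within September 1841: 6 − 5 = 1 day.

1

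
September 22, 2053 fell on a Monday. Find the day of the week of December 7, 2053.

September 2053: 30 − 22 = 8 days remain.
Then October (31), November (30): 31 + 30 = 61 days.
December 1–7, 2053: 7 days.
Total: 8 + 61 + 7 = 76 days.
76 mod 7 = 6, so 6 days after Monday is Sunday.

Sunday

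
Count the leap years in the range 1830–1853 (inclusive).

6

Years divisible by 4 in [1830, 1853]: 1832, 1836, 1840, 1844, 1848, 1852.
No century exceptions apply. Count: 6.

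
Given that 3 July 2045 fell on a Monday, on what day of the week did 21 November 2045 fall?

July 2045: 31 − 3 = 28 days remain.
Then August (31), September (30), October (31): 31 + 30 + 31 = 92 days.
November 1–21, 2045: 21 days.
Total: 28 + 92 + 21 = 141 days.
141 mod 7 = 1, so 1 day after Monday is Tuesday.

Tuesday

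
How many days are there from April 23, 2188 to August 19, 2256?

Day-of-year of April 23, 2188: 114.
Day-of-year of August 19, 2256: 232.
2188 has 366 days, so 366 − 114 = 252 days remain in 2188.
Full years 2189–2255: 52 common + 15 leap = 52×365 + 15×366 = 24470 days.
Total: 252 + 24470 + 232 = 24954 days.

24954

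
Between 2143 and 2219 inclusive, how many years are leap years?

Years divisible by 4: 2144, 2148, …, 2216 — 19 in all.
Of these, 2200 is divisible by 100 but not 400, so not leap.
Leap years: 19 − 1 = 18.

18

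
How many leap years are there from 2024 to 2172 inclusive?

37

Years divisible by 4: 2024, 2028, …, 2172 — 38 in all.
Of these, 2100 is divisible by 100 but not 400, so not leap.
Leap years: 38 − 1 = 37.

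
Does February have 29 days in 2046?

No

2046 is not a leap year.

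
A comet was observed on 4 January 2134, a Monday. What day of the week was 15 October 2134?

Friday

January 2134: 31 − 4 = 27 days remain.
Then February 2134 (28), March (31), April (30), May (31), June (30), July (31), August (31), September (30): 28 + 31 + 30 + 31 + 30 + 31 + 31 + 30 = 242 days.
October 1–15, 2134: 15 days.
Total: 27 + 242 + 15 = 284 days.
284 mod 7 = 4, so 4 days after Monday is Friday.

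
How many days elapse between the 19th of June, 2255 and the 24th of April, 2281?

9441

Day-of-year of June 19, 2255: 170.
Day-of-year of April 24, 2281: 114.
2255 has 365 days, so 365 − 170 = 195 days remain in 2255.
Full years 2256–2280: 18 common + 7 leap = 18×365 + 7×366 = 9132 days.
Total: 195 + 9132 + 114 = 9441 days.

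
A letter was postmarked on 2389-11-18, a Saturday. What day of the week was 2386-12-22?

Count forward from the earlier date (December 22, 2386) to the later (November 18, 2389):
Day-of-year of December 22, 2386: 356.
Day-of-year of November 18, 2389: 322.
2386 has 365 days, so 365 − 356 = 9 days remain in 2386.
Full years: 2387: 365; 2388: 366. Sum = 731.
Total: 9 + 731 + 322 = 1062 days.
1062 mod 7 = 5, so 5 days before Saturday is Monday.

Monday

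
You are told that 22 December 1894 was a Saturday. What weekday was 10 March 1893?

Friday

Count forward from the earlier date (March 10, 1893) to the later (December 22, 1894):
Day-of-year of March 10, 1893: 69.
Day-of-year of December 22, 1894: 356.
1893 has 365 days, so 365 − 69 = 296 days remain in 1893.
Total: 296 + 356 = 652 days.
652 mod 7 = 1, so 1 day before Saturday is Friday.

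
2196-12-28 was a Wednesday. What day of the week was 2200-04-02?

Day-of-year of December 28, 2196: 363.
Day-of-year of April 2, 2200: 92.
2196 has 366 days, so 366 − 363 = 3 days remain in 2196.
Full years: 2197: 365; 2198: 365; 2199: 365. Sum = 1095.
Total: 3 + 1095 + 92 = 1190 days.
1190 is a multiple of 7, so 2200-04-02 falls on the same weekday: Wednesday.

Wednesday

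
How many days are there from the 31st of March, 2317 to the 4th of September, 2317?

March 2317: 31 − 31 = 0 days remain.
Then April (30), May (31), June (30), July (31), August (31): 30 + 31 + 30 + 31 + 31 = 153 days.
September 1–4, 2317: 4 days.
Total: 0 + 153 + 4 = 157 days.

157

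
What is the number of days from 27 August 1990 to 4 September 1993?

1104

August 27, 1990 → August 27, 1991: 365 days.
August 27, 1991 → August 27, 1992: 366 days (1992 is a leap year).
August 27, 1992 → August 27, 1993: 365 days.
August 1993: 31 − 27 = 4 days remain.
September 1–4, 1993: 4 days.
Residual: 8 days.
Total: 1104 days.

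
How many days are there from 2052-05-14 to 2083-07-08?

From May 14, 2052 to May 14, 2083: 31 years, of which 7 contain a Feb 29 — 24×365 + 7×366 = 11322 days.
May 2083: 31 − 14 = 17 days remain.
Then June (30): 30 days.
July 1–8, 2083: 8 days.
Residual: 55 days.
Total: 11377 days.

11377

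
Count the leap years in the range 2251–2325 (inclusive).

Years divisible by 4: 2252, 2256, …, 2324 — 19 in all.
Of these, 2300 is divisible by 100 but not 400, so not leap.
Leap years: 19 − 1 = 18.

18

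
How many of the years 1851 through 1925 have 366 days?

18

Years divisible by 4: 1852, 1856, …, 1924 — 19 in all.
Of these, 1900 is divisible by 100 but not 400, so not leap.
Leap years: 19 − 1 = 18.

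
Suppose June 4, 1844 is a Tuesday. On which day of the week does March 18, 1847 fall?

Thursday

Day-of-year of June 4, 1844: 156.
Day-of-year of March 18, 1847: 77.
1844 has 366 days, so 366 − 156 = 210 days remain in 1844.
Full years: 1845: 365; 1846: 365. Sum = 730.
Total: 210 + 730 + 77 = 1017 days.
1017 mod 7 = 2, so 2 days after Tuesday is Thursday.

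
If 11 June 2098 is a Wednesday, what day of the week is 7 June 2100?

Monday

June 2098: 30 − 11 = 19 days remain.
Then 23 full months totalling 700 days.
June 1–7, 2100: 7 days.
Total: 19 + 700 + 7 = 726 days.
726 mod 7 = 5, so 5 days after Wednesday is Monday.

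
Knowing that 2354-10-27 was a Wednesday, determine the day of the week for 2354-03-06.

Saturday

Count forward from the earlier date (March 6, 2354) to the later (October 27, 2354):
March 2354: 31 − 6 = 25 days remain.
Then April (30), May (31), June (30), July (31), August (31), September (30): 30 + 31 + 30 + 31 + 31 + 30 = 183 days.
October 1–27, 2354: 27 days.
Total: 25 + 183 + 27 = 235 days.
235 mod 7 = 4, so 4 days before Wednesday is Saturday.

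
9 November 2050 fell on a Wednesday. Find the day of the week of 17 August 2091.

Friday

From November 9, 2050 to November 9, 2090: 40 years, of which 10 contain a Feb 29 — 30×365 + 10×366 = 14610 days.
November 2090: 30 − 9 = 21 days remain.
Then December (31), January (31), February 2091 (28), March (31), April (30), May (31), June (30), July (31): 31 + 31 + 28 + 31 + 30 + 31 + 30 + 31 = 243 days.
August 1–17, 2091: 17 days.
Residual: 281 days.
Total: 14891 days.
14891 mod 7 = 2, so 2 days after Wednesday is Friday.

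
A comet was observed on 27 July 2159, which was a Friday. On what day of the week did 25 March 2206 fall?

Tuesday

Day-of-year of July 27, 2159: 208.
Day-of-year of March 25, 2206: 84.
2159 has 365 days, so 365 − 208 = 157 days remain in 2159.
Full years 2160–2205: 35 common + 11 leap = 35×365 + 11×366 = 16801 days.
Total: 157 + 16801 + 84 = 17042 days.
17042 mod 7 = 4, so 4 days after Friday is Tuesday.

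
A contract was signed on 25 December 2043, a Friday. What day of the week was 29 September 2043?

Count forward from the earlier date (September 29, 2043) to the later (December 25, 2043):
September 2043: 30 − 29 = 1 day remains.
Then October (31), November (30): 31 + 30 = 61 days.
December 1–25, 2043: 25 days.
Total: 1 + 61 + 25 = 87 days.
87 mod 7 = 3, so 3 days before Friday is Tuesday.

Tuesday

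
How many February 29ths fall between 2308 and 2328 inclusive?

Years divisible by 4 in [2308, 2328]: 2308, 2312, 2316, 2320, 2324, 2328.
No century exceptions apply. Count: 6.

6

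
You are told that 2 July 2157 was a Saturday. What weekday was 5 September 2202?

From July 2, 2157 to July 2, 2202: 45 years, of which 10 contain a Feb 29 — 35×365 + 10×366 = 16435 days.
(2200 is not a leap year (divisible by 100 but not 400).)
July 2202: 31 − 2 = 29 days remain.
Then August (31): 31 days.
September 1–5, 2202: 5 days.
Residual: 65 days.
Total: 16500 days.
16500 mod 7 = 1, so 1 day after Saturday is Sunday.

Sunday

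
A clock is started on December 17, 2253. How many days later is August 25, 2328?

From December 17, 2253 to December 17, 2327: 74 years, of which 17 contain a Feb 29 — 57×365 + 17×366 = 27027 days.
(2300 is not a leap year (divisible by 100 but not 400).)
December 2327: 31 − 17 = 14 days remain.
Then January (31), February 2328 (29), March (31), April (30), May (31), June (30), July (31): 31 + 29 + 31 + 30 + 31 + 30 + 31 = 213 days.
August 1–25, 2328: 25 days.
Residual: 252 days.
Total: 27279 days.

27279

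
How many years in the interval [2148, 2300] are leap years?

Years divisible by 4: 2148, 2152, …, 2300 — 39 in all.
Of these, 2200, 2300 are divisible by 100 but not 400, so not leap.
Leap years: 39 − 2 = 37.

37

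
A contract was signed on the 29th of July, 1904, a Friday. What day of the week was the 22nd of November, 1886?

Count forward from the earlier date (November 22, 1886) to the later (July 29, 1904):
Day-of-year of November 22, 1886: 326.
Day-of-year of July 29, 1904: 211.
1886 has 365 days, so 365 − 326 = 39 days remain in 1886.
Full years 1887–1903: 14 common + 3 leap = 14×365 + 3×366 = 6208 days.
Total: 39 + 6208 + 211 = 6458 days.
6458 mod 7 = 4, so 4 days before Friday is Monday.

Monday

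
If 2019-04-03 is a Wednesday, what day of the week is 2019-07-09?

April 2019: 30 − 3 = 27 days remain.
Then May (31), June (30): 31 + 30 = 61 days.
July 1–9, 2019: 9 days.
Total: 27 + 61 + 9 = 97 days.
97 mod 7 = 6, so 6 days after Wednesday is Tuesday.

Tuesday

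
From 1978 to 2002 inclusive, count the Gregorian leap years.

6

Years divisible by 4 in [1978, 2002]: 1980, 1984, 1988, 1992, 1996, 2000.
2000 is divisible by 400, so still leap.
No century exceptions apply. Count: 6.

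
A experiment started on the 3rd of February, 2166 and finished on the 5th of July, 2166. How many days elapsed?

February 2166: 28 − 3 = 25 days remain (2166 is not a leap year, so February has 28 days).
Then March (31), April (30), May (31), June (30): 31 + 30 + 31 + 30 = 122 days.
July 1–5, 2166: 5 days.
Total: 25 + 122 + 5 = 152 days.

152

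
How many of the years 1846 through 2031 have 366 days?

45

Years divisible by 4: 1848, 1852, …, 2028 — 46 in all.
Of these, 1900 is divisible by 100 but not 400, so not leap.
2000 is divisible by 400, so still leap.
Leap years: 46 − 1 = 45.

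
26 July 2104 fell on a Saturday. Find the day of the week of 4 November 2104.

July 2104: 31 − 26 = 5 days remain.
Then August (31), September (30), October (31): 31 + 30 + 31 = 92 days.
November 1–4, 2104: 4 days.
Total: 5 + 92 + 4 = 101 days.
101 mod 7 = 3, so 3 days after Saturday is Tuesday.

Tuesday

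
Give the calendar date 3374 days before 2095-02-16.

2085-11-21

Count 3374 days before February 16, 2095:
From November 21, 2085 to November 21, 2094: 9 years, of which 2 contain a Feb 29 — 7×365 + 2×366 = 3287 days.
November 2094: 30 − 21 = 9 days remain.
Then December (31), January (31): 31 + 31 = 62 days.
February 1–16, 2095: 16 days (2095 is not a leap year).
Residual: 87 days.
Total: 3374 days.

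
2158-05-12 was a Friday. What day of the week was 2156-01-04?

Count forward from the earlier date (January 4, 2156) to the later (May 12, 2158):
Day-of-year of January 4, 2156: 4.
Day-of-year of May 12, 2158: 132.
2156 has 366 days, so 366 − 4 = 362 days remain in 2156.
Full years: 2157: 365. Sum = 365.
Total: 362 + 365 + 132 = 859 days.
859 mod 7 = 5, so 5 days before Friday is Sunday.

Sunday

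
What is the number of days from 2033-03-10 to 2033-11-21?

March 2033: 31 − 10 = 21 days remain.
Then April (30), May (31), June (30), July (31), August (31), September (30), October (31): 30 + 31 + 30 + 31 + 31 + 30 + 31 = 214 days.
November 1–21, 2033: 21 days.
Total: 21 + 214 + 21 = 256 days.

256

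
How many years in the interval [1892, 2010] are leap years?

Years divisible by 4: 1892, 1896, …, 2008 — 30 in all.
Of these, 1900 is divisible by 100 but not 400, so not leap.
2000 is divisible by 400, so still leap.
Leap years: 30 − 1 = 29.

29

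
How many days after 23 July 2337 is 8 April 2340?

990

Day-of-year of July 23, 2337: 204.
Day-of-year of April 8, 2340: 99.
2337 has 365 days, so 365 − 204 = 161 days remain in 2337.
Full years: 2338: 365; 2339: 365. Sum = 730.
Total: 161 + 730 + 99 = 990 days.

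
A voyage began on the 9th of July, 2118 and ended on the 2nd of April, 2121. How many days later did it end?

July 9, 2118 → July 9, 2119: 365 days.
July 9, 2119 → July 9, 2120: 366 days (2120 is a leap year).
July 2120: 31 − 9 = 22 days remain.
Then August (31), September (30), October (31), November (30), December (31), January (31), February 2121 (28), March (31): 31 + 30 + 31 + 30 + 31 + 31 + 28 + 31 = 243 days.
April 1–2, 2121: 2 days.
Residual: 267 days.
Total: 998 days.

998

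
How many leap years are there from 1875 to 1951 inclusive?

18

Years divisible by 4: 1876, 1880, …, 1948 — 19 in all.
Of these, 1900 is divisible by 100 but not 400, so not leap.
Leap years: 19 − 1 = 18.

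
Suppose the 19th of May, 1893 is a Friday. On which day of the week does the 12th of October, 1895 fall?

Saturday

May 1893: 31 − 19 = 12 days remain.
Then 28 full months totalling 852 days.
October 1–12, 1895: 12 days.
Total: 12 + 852 + 12 = 876 days.
876 mod 7 = 1, so 1 day after Friday is Saturday.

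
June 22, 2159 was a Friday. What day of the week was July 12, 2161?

Sunday

Day-of-year of June 22, 2159: 173.
Day-of-year of July 12, 2161: 193.
2159 has 365 days, so 365 − 173 = 192 days remain in 2159.
Full years: 2160: 366. Sum = 366.
Total: 192 + 366 + 193 = 751 days.
751 mod 7 = 2, so 2 days after Friday is Sunday.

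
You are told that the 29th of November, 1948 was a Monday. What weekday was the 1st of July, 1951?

Sunday

Day-of-year of November 29, 1948: 334.
Day-of-year of July 1, 1951: 182.
1948 has 366 days, so 366 − 334 = 32 days remain in 1948.
Full years: 1949: 365; 1950: 365. Sum = 730.
Total: 32 + 730 + 182 = 944 days.
944 mod 7 = 6, so 6 days after Monday is Sunday.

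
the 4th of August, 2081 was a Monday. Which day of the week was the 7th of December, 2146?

Day-of-year of August 4, 2081: 216.
Day-of-year of December 7, 2146: 341.
2081 has 365 days, so 365 − 216 = 149 days remain in 2081.
Full years 2082–2145: 49 common + 15 leap = 49×365 + 15×366 = 23375 days.
Total: 149 + 23375 + 341 = 23865 days.
23865 mod 7 = 2, so 2 days after Monday is Wednesday.

Wednesday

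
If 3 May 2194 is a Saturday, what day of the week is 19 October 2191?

Count forward from the earlier date (October 19, 2191) to the later (May 3, 2194):
October 19, 2191 → October 19, 2192: 366 days (2192 is a leap year).
October 19, 2192 → October 19, 2193: 365 days.
October 2193: 31 − 19 = 12 days remain.
Then November (30), December (31), January (31), February 2194 (28), March (31), April (30): 30 + 31 + 31 + 28 + 31 + 30 = 181 days.
May 1–3, 2194: 3 days.
Residual: 196 days.
Total: 927 days.
927 mod 7 = 3, so 3 days before Saturday is Wednesday.

Wednesday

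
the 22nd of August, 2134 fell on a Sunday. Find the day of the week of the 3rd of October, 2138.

Day-of-year of August 22, 2134: 234.
Day-of-year of October 3, 2138: 276.
2134 has 365 days, so 365 − 234 = 131 days remain in 2134.
Full years: 2135: 365; 2136: 366; 2137: 365. Sum = 1096.
Total: 131 + 1096 + 276 = 1503 days.
1503 mod 7 = 5, so 5 days after Sunday is Friday.

Friday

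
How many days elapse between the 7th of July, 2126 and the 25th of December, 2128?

902

July 7, 2126 → July 7, 2127: 365 days.
July 7, 2127 → July 7, 2128: 366 days (2128 is a leap year).
July 2128: 31 − 7 = 24 days remain.
Then August (31), September (30), October (31), November (30): 31 + 30 + 31 + 30 = 122 days.
December 1–25, 2128: 25 days.
Residual: 171 days.
Total: 902 days.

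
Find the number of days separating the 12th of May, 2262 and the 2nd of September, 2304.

15453

Day-of-year of May 12, 2262: 132.
Day-of-year of September 2, 2304: 246.
2262 has 365 days, so 365 − 132 = 233 days remain in 2262.
Full years 2263–2303: 32 common + 9 leap = 32×365 + 9×366 = 14974 days.
Total: 233 + 14974 + 246 = 15453 days.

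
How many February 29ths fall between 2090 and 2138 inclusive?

11

Years divisible by 4 in [2090, 2138]: 2092, 2096, 2100, 2104, 2108, 2112, 2116, 2120, 2124, 2128, 2132, 2136.
Of these, 2100 is divisible by 100 but not 400, so not leap.
Leap years: 12 − 1 = 11.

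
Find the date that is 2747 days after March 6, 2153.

September 12, 2160

Count 2747 days after March 6, 2153:
From March 6, 2153 to March 6, 2160: 7 years, of which 2 contain a Feb 29 — 5×365 + 2×366 = 2557 days.
March 2160: 31 − 6 = 25 days remain.
Then April (30), May (31), June (30), July (31), August (31): 30 + 31 + 30 + 31 + 31 = 153 days.
September 1–12, 2160: 12 days.
Residual: 190 days.
Total: 2747 days.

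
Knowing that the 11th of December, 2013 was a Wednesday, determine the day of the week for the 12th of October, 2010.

Tuesday

Count forward from the earlier date (October 12, 2010) to the later (December 11, 2013):
October 12, 2010 → October 12, 2011: 365 days.
October 12, 2011 → October 12, 2012: 366 days (2012 is a leap year).
October 12, 2012 → October 12, 2013: 365 days.
October 2013: 31 − 12 = 19 days remain.
Then November (30): 30 days.
December 1–11, 2013: 11 days.
Residual: 60 days.
Total: 1156 days.
1156 mod 7 = 1, so 1 day before Wednesday is Tuesday.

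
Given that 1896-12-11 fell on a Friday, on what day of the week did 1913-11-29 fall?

Saturday

Day-of-year of December 11, 1896: 346.
Day-of-year of November 29, 1913: 333.
1896 has 366 days, so 366 − 346 = 20 days remain in 1896.
Full years 1897–1912: 13 common + 3 leap = 13×365 + 3×366 = 5843 days.
Total: 20 + 5843 + 333 = 6196 days.
6196 mod 7 = 1, so 1 day after Friday is Saturday.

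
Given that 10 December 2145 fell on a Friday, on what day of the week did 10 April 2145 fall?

Count forward from the earlier date (April 10, 2145) to the later (December 10, 2145):
April 2145: 30 − 10 = 20 days remain.
Then May (31), June (30), July (31), August (31), September (30), October (31), November (30): 31 + 30 + 31 + 31 + 30 + 31 + 30 = 214 days.
December 1–10, 2145: 10 days.
Total: 20 + 214 + 10 = 244 days.
244 mod 7 = 6, so 6 days before Friday is Saturday.

Saturday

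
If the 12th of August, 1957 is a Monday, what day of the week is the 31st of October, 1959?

August 1957: 31 − 12 = 19 days remain.
Then 25 full months totalling 760 days.
October 1–31, 1959: 31 days.
Total: 19 + 760 + 31 = 810 days.
810 mod 7 = 5, so 5 days after Monday is Saturday.

Saturday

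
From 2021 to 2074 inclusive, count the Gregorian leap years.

13

Years divisible by 4: 2024, 2028, …, 2072 — 13 in all.
No century exceptions apply. Count: 13.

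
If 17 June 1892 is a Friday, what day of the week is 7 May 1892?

Saturday

Count forward from the earlier date (May 7, 1892) to the later (June 17, 1892):
May 1892: 31 − 7 = 24 days remain.
June 1–17, 1892: 17 days.
Total: 24 + 17 = 41 days.
41 mod 7 = 6, so 6 days before Friday is Saturday.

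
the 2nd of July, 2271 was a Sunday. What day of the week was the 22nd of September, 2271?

Friday

July 2271: 31 − 2 = 29 days remain.
Then August (31): 31 days.
September 1–22, 2271: 22 days.
Total: 29 + 31 + 22 = 82 days.
82 mod 7 = 5, so 5 days after Sunday is Friday.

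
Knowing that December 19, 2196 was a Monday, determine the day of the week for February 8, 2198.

Thursday

Day-of-year of December 19, 2196: 354.
Day-of-year of February 8, 2198: 39.
2196 has 366 days, so 366 − 354 = 12 days remain in 2196.
Full years: 2197: 365. Sum = 365.
Total: 12 + 365 + 39 = 416 days.
416 mod 7 = 3, so 3 days after Monday is Thursday.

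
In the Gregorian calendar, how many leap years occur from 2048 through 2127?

Years divisible by 4: 2048, 2052, …, 2124 — 20 in all.
Of these, 2100 is divisible by 100 but not 400, so not leap.
Leap years: 20 − 1 = 19.

19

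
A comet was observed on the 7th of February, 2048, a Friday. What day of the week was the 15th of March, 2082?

Day-of-year of February 7, 2048: 38.
Day-of-year of March 15, 2082: 74.
2048 has 366 days, so 366 − 38 = 328 days remain in 2048.
Full years 2049–2081: 25 common + 8 leap = 25×365 + 8×366 = 12053 days.
Total: 328 + 12053 + 74 = 12455 days.
12455 mod 7 = 2, so 2 days after Friday is Sunday.

Sunday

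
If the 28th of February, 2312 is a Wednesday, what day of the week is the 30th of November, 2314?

Day-of-year of February 28, 2312: 59.
Day-of-year of November 30, 2314: 334.
2312 has 366 days, so 366 − 59 = 307 days remain in 2312.
Full years: 2313: 365. Sum = 365.
Total: 307 + 365 + 334 = 1006 days.
1006 mod 7 = 5, so 5 days after Wednesday is Monday.

Monday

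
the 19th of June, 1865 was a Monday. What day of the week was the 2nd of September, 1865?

Saturday

June 1865: 30 − 19 = 11 days remain.
Then July (31), August (31): 31 + 31 = 62 days.
September 1–2, 1865: 2 days.
Total: 11 + 62 + 2 = 75 days.
75 mod 7 = 5, so 5 days after Monday is Saturday.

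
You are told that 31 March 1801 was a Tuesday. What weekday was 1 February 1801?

Count forward from the earlier date (February 1, 1801) to the later (March 31, 1801):
February 1801: 28 − 1 = 27 days remain (1801 is not a leap year, so February has 28 days).
March 1–31, 1801: 31 days.
Total: 27 + 31 = 58 days.
58 mod 7 = 2, so 2 days before Tuesday is Sunday.

Sunday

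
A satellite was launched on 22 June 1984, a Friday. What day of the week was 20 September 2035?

Thursday

Day-of-year of June 22, 1984: 174.
Day-of-year of September 20, 2035: 263.
1984 has 366 days, so 366 − 174 = 192 days remain in 1984.
Full years 1985–2034: 38 common + 12 leap = 38×365 + 12×366 = 18262 days.
Total: 192 + 18262 + 263 = 18717 days.
18717 mod 7 = 6, so 6 days after Friday is Thursday.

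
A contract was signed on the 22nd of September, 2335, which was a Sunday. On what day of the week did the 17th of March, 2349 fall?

Thursday

From September 22, 2335 to September 22, 2348: 13 years, of which 4 contain a Feb 29 — 9×365 + 4×366 = 4749 days.
September 2348: 30 − 22 = 8 days remain.
Then October (31), November (30), December (31), January (31), February 2349 (28): 31 + 30 + 31 + 31 + 28 = 151 days.
March 1–17, 2349: 17 days.
Residual: 176 days.
Total: 4925 days.
4925 mod 7 = 4, so 4 days after Sunday is Thursday.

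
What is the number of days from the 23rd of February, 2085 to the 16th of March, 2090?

1847

Day-of-year of February 23, 2085: 54.
Day-of-year of March 16, 2090: 75.
2085 has 365 days, so 365 − 54 = 311 days remain in 2085.
Full years: 2086: 365; 2087: 365; 2088: 366; 2089: 365. Sum = 1461.
Total: 311 + 1461 + 75 = 1847 days.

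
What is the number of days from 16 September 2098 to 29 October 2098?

September 2098: 30 − 16 = 14 days remain.
October 1–29, 2098: 29 days.
Total: 14 + 29 = 43 days.

43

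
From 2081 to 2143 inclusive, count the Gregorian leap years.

Years divisible by 4: 2084, 2088, …, 2140 — 15 in all.
Of these, 2100 is divisible by 100 but not 400, so not leap.
Leap years: 15 − 1 = 14.

14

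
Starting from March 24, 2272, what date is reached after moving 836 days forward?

July 8, 2274

Count 836 days after March 24, 2272:
March 24, 2272 → March 24, 2273: 365 days.
March 24, 2273 → March 24, 2274: 365 days.
March 2274: 31 − 24 = 7 days remain.
Then April (30), May (31), June (30): 30 + 31 + 30 = 91 days.
July 1–8, 2274: 8 days.
Residual: 106 days.
Total: 836 days.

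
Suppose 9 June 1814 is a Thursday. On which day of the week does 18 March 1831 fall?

Friday

From June 9, 1814 to June 9, 1830: 16 years, of which 4 contain a Feb 29 — 12×365 + 4×366 = 5844 days.
June 1830: 30 − 9 = 21 days remain.
Then July (31), August (31), September (30), October (31), November (30), December (31), January (31), February 1831 (28): 31 + 31 + 30 + 31 + 30 + 31 + 31 + 28 = 243 days.
March 1–18, 1831: 18 days.
Residual: 282 days.
Total: 6126 days.
6126 mod 7 = 1, so 1 day after Thursday is Friday.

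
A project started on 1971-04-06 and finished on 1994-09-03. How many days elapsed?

From April 6, 1971 to April 6, 1994: 23 years, of which 6 contain a Feb 29 — 17×365 + 6×366 = 8401 days.
April 1994: 30 − 6 = 24 days remain.
Then May (31), June (30), July (31), August (31): 31 + 30 + 31 + 31 = 123 days.
September 1–3, 1994: 3 days.
Residual: 150 days.
Total: 8551 days.

8551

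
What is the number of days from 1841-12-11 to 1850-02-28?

3001

From December 11, 1841 to December 11, 1849: 8 years, of which 2 contain a Feb 29 — 6×365 + 2×366 = 2922 days.
December 1849: 31 − 11 = 20 days remain.
Then January (31): 31 days.
February 1–28, 1850: 28 days (1850 is not a leap year).
Residual: 79 days.
Total: 3001 days.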